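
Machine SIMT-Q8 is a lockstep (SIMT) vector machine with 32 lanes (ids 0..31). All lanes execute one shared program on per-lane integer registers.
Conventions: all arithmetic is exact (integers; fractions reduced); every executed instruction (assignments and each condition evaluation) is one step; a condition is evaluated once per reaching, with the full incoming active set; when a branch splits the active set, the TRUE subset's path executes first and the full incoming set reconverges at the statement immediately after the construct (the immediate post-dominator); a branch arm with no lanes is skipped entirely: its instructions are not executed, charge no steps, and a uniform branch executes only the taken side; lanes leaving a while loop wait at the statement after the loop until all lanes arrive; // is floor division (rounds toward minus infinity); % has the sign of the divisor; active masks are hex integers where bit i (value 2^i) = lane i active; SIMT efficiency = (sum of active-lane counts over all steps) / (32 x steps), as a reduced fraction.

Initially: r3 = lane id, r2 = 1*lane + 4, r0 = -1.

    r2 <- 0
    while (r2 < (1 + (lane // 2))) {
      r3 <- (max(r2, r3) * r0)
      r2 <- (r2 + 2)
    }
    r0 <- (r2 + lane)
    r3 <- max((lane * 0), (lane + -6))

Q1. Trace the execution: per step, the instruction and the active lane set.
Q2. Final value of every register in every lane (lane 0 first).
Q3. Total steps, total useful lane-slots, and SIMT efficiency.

step 0: r2 <- 0                      0xffffffff
step 1: eval (r2 < (1 + (lane // 2))) 0xffffffff
step 2: r3 <- (max(r2, r3) * r0)     0xffffffff
step 3: r2 <- (r2 + 2)               0xffffffff
step 4: eval (r2 < (1 + (lane // 2))) 0xffffffff
step 5: r3 <- (max(r2, r3) * r0)     0xfffffff0
step 6: r2 <- (r2 + 2)               0xfffffff0
step 7: eval (r2 < (1 + (lane // 2))) 0xfffffff0
step 8: r3 <- (max(r2, r3) * r0)     0xffffff00
step 9: r2 <- (r2 + 2)               0xffffff00
step 10: eval (r2 < (1 + (lane // 2))) 0xffffff00
step 11: r3 <- (max(r2, r3) * r0)     0xfffff000
step 12: r2 <- (r2 + 2)               0xfffff000
step 13: eval (r2 < (1 + (lane // 2))) 0xfffff000
step 14: r3 <- (max(r2, r3) * r0)     0xffff0000
step 15: r2 <- (r2 + 2)               0xffff0000
step 16: eval (r2 < (1 + (lane // 2))) 0xffff0000
step 17: r3 <- (max(r2, r3) * r0)     0xfff00000
step 18: r2 <- (r2 + 2)               0xfff00000
step 19: eval (r2 < (1 + (lane // 2))) 0xfff00000
step 20: r3 <- (max(r2, r3) * r0)     0xff000000
step 21: r2 <- (r2 + 2)               0xff000000
step 22: eval (r2 < (1 + (lane // 2))) 0xff000000
step 23: r3 <- (max(r2, r3) * r0)     0xf0000000
step 24: r2 <- (r2 + 2)               0xf0000000
step 25: eval (r2 < (1 + (lane // 2))) 0xf0000000
step 26: r0 <- (r2 + lane)            0xffffffff
step 27: r3 <- max((lane * 0), (lane + -6)) 0xffffffff

Answer: 28 steps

r3: 0,0,0,0,0,0,0,1,2,3,4,5,6,7,8,9,10,11,12,13,14,15,16,17,18,19,20,21,22,23,24,25
r2: 2,2,2,2,4,4,4,4,6,6,6,6,8,8,8,8,10,10,10,10,12,12,12,12,14,14,14,14,16,16,16,16
r0: 2,3,4,5,8,9,10,11,14,15,16,17,20,21,22,23,26,27,28,29,32,33,34,35,38,39,40,41,44,45,46,47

steps = 28; useful = 560; efficiency = 560/896 = 5/8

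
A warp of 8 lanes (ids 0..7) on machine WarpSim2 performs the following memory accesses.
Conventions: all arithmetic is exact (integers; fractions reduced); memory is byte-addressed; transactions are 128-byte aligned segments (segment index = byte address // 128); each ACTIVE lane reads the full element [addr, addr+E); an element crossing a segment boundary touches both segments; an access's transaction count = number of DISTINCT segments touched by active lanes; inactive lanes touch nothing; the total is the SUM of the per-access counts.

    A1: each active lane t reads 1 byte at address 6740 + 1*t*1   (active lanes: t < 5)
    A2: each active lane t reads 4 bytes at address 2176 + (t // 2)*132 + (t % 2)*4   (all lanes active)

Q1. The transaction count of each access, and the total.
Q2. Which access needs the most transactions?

A1: 1 transaction
A2: 4 transactions

Answer: 1,4; total 5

Answer: A2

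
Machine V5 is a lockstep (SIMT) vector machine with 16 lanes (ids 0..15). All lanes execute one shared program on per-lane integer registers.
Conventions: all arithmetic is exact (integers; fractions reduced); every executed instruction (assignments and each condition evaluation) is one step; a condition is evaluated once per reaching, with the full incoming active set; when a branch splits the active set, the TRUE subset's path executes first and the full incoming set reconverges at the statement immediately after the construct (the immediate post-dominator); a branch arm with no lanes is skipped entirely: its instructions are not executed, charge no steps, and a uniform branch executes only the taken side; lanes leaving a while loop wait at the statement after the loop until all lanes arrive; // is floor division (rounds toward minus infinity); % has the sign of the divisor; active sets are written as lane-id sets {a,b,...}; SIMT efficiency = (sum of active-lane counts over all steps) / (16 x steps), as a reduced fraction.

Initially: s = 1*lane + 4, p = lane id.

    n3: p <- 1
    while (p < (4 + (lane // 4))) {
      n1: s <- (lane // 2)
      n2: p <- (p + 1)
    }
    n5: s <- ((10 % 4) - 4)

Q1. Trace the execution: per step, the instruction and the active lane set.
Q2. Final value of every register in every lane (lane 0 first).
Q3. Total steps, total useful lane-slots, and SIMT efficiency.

step 0: p <- 1                       {0,1,2,3,4,5,6,7,8,9,10,11,12,13,14,15}
step 1: eval (p < (4 + (lane // 4))) {0,1,2,3,4,5,6,7,8,9,10,11,12,13,14,15}
step 2: s <- (lane // 2)             {0,1,2,3,4,5,6,7,8,9,10,11,12,13,14,15}
step 3: p <- (p + 1)                 {0,1,2,3,4,5,6,7,8,9,10,11,12,13,14,15}
step 4: eval (p < (4 + (lane // 4))) {0,1,2,3,4,5,6,7,8,9,10,11,12,13,14,15}
step 5: s <- (lane // 2)             {0,1,2,3,4,5,6,7,8,9,10,11,12,13,14,15}
step 6: p <- (p + 1)                 {0,1,2,3,4,5,6,7,8,9,10,11,12,13,14,15}
step 7: eval (p < (4 + (lane // 4))) {0,1,2,3,4,5,6,7,8,9,10,11,12,13,14,15}
step 8: s <- (lane // 2)             {0,1,2,3,4,5,6,7,8,9,10,11,12,13,14,15}
step 9: p <- (p + 1)                 {0,1,2,3,4,5,6,7,8,9,10,11,12,13,14,15}
step 10: eval (p < (4 + (lane // 4))) {0,1,2,3,4,5,6,7,8,9,10,11,12,13,14,15}
step 11: s <- (lane // 2)             {4,5,6,7,8,9,10,11,12,13,14,15}
step 12: p <- (p + 1)                 {4,5,6,7,8,9,10,11,12,13,14,15}
step 13: eval (p < (4 + (lane // 4))) {4,5,6,7,8,9,10,11,12,13,14,15}
step 14: s <- (lane // 2)             {8,9,10,11,12,13,14,15}
step 15: p <- (p + 1)                 {8,9,10,11,12,13,14,15}
step 16: eval (p < (4 + (lane // 4))) {8,9,10,11,12,13,14,15}
step 17: s <- (lane // 2)             {12,13,14,15}
step 18: p <- (p + 1)                 {12,13,14,15}
step 19: eval (p < (4 + (lane // 4))) {12,13,14,15}
step 20: s <- ((10 % 4) - 4)          {0,1,2,3,4,5,6,7,8,9,10,11,12,13,14,15}

Answer: 21 steps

s: -2,-2,-2,-2,-2,-2,-2,-2,-2,-2,-2,-2,-2,-2,-2,-2
p: 4,4,4,4,5,5,5,5,6,6,6,6,7,7,7,7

steps = 21; useful = 264; efficiency = 264/336 = 11/14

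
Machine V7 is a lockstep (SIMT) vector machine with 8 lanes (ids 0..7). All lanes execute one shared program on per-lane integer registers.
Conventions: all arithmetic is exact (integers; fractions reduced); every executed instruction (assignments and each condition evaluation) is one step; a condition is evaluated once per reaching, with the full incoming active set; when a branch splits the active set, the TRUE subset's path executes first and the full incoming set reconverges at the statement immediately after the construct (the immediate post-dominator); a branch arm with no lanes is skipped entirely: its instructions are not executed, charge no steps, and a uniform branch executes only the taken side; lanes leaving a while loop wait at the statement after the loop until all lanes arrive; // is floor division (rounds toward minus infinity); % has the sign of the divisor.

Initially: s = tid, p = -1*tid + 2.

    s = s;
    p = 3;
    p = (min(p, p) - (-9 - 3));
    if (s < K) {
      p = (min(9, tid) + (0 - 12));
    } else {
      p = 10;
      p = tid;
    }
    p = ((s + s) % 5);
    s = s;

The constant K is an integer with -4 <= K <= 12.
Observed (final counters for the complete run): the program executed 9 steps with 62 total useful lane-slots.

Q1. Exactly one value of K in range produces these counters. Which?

Answer: K = 2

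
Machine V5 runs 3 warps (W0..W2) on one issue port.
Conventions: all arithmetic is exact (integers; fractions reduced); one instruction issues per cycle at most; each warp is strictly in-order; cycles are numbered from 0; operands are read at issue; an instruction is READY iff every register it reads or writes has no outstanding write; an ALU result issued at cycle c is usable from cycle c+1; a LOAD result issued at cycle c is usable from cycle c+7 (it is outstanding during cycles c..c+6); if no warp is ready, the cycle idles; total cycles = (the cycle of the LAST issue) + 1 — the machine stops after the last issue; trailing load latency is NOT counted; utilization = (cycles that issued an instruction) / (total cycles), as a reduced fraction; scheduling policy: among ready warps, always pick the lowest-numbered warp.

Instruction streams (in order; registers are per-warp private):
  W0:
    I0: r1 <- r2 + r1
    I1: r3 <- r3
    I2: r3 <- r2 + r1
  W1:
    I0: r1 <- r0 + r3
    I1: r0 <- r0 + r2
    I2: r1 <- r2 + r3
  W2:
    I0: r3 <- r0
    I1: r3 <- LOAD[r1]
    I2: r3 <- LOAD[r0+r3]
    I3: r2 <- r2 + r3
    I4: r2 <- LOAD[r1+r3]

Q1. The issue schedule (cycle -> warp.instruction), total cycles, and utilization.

cycle 0: W0.I0
cycle 1: W0.I1
cycle 2: W0.I2
cycle 3: W1.I0
cycle 4: W1.I1
cycle 5: W1.I2
cycle 6: W2.I0
cycle 7: W2.I1
cycle 8: idle
cycle 9: idle
cycle 10: idle
cycle 11: idle
cycle 12: idle
cycle 13: idle
cycle 14: W2.I2
cycle 15: idle
cycle 16: idle
cycle 17: idle
cycle 18: idle
cycle 19: idle
cycle 20: idle
cycle 21: W2.I3
cycle 22: W2.I4

Answer: 23 cycles, utilization 11/23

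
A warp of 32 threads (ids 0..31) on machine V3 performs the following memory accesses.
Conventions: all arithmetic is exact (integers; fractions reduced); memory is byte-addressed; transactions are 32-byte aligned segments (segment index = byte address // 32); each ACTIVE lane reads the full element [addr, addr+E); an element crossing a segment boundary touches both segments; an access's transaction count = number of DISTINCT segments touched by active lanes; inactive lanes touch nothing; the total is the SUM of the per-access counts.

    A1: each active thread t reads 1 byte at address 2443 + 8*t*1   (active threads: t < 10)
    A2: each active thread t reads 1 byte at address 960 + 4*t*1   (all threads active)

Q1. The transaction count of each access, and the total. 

A1: 3 transactions
A2: 4 transactions

Answer: 3,4; total 7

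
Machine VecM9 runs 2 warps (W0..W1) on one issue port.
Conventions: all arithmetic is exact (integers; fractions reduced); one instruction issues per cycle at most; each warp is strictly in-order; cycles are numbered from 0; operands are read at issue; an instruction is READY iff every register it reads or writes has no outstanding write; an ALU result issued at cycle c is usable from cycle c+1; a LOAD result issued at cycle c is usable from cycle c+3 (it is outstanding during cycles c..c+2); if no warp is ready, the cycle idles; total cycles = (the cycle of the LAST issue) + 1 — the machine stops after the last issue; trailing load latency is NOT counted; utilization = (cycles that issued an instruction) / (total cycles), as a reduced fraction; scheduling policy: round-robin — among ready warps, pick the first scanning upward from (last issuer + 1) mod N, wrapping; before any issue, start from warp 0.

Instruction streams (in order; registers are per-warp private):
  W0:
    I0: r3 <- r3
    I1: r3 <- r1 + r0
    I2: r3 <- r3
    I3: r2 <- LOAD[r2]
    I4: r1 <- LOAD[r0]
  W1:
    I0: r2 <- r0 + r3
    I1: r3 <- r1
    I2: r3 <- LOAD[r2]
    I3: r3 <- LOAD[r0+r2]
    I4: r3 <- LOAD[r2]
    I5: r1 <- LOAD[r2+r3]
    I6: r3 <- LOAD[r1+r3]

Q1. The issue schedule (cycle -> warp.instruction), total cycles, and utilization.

cycle 0: W0.I0
cycle 1: W1.I0
cycle 2: W0.I1
cycle 3: W1.I1
cycle 4: W0.I2
cycle 5: W1.I2
cycle 6: W0.I3
cycle 7: W0.I4
cycle 8: W1.I3
cycle 9: idle
cycle 10: idle
cycle 11: W1.I4
cycle 12: idle
cycle 13: idle
cycle 14: W1.I5
cycle 15: idle
cycle 16: idle
cycle 17: W1.I6

Answer: 18 cycles, utilization 2/3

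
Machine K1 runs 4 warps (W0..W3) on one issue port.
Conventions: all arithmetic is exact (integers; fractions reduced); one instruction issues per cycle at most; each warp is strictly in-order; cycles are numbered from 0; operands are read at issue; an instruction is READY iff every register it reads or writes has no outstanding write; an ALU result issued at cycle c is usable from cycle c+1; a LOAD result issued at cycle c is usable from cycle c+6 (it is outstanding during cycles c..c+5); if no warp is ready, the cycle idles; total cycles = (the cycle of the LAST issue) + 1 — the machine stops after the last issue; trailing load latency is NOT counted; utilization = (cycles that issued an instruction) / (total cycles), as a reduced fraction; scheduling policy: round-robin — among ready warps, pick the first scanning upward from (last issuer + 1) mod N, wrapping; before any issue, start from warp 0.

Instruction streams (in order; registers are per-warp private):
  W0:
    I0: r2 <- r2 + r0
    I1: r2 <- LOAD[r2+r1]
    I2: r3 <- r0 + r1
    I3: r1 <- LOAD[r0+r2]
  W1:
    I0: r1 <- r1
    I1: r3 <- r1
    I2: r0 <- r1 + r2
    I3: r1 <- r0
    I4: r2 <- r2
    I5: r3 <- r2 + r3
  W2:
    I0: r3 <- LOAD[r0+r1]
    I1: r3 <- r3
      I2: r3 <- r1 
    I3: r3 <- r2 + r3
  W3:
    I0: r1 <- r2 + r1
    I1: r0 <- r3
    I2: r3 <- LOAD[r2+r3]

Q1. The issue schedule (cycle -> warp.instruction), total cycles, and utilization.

cycle 0: W0.I0
cycle 1: W1.I0
cycle 2: W2.I0
cycle 3: W3.I0
cycle 4: W0.I1
cycle 5: W1.I1
cycle 6: W3.I1
cycle 7: W0.I2
cycle 8: W1.I2
cycle 9: W2.I1
cycle 10: W3.I2
cycle 11: W0.I3
cycle 12: W1.I3
cycle 13: W2.I2
cycle 14: W1.I4
cycle 15: W2.I3
cycle 16: W1.I5

Answer: 17 cycles, utilization 1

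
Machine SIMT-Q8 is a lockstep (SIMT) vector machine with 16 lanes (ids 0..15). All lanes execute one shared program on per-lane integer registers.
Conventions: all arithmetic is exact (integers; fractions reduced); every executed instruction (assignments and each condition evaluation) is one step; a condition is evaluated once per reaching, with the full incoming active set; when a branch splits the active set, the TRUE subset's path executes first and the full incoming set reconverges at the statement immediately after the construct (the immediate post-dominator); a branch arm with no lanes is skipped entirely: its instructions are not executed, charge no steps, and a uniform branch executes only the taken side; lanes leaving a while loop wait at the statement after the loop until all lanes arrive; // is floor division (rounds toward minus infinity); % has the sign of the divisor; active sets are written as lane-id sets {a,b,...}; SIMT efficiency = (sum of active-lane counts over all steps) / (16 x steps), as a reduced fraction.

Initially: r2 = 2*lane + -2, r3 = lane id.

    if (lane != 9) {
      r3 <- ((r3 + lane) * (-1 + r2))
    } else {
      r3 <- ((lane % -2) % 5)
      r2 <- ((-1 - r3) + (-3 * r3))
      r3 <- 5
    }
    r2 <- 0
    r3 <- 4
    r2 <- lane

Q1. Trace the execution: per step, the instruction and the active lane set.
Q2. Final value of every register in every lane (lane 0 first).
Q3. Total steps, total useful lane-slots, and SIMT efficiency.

step 0: eval (lane != 9)             {0,1,2,3,4,5,6,7,8,9,10,11,12,13,14,15}
step 1: r3 <- ((r3 + lane) * (-1 + r2)) {0,1,2,3,4,5,6,7,8,10,11,12,13,14,15}
step 2: r3 <- ((lane % -2) % 5)      {9}
step 3: r2 <- ((-1 - r3) + (-3 * r3)) {9}
step 4: r3 <- 5                      {9}
step 5: r2 <- 0                      {0,1,2,3,4,5,6,7,8,9,10,11,12,13,14,15}
step 6: r3 <- 4                      {0,1,2,3,4,5,6,7,8,9,10,11,12,13,14,15}
step 7: r2 <- lane                   {0,1,2,3,4,5,6,7,8,9,10,11,12,13,14,15}

Answer: 8 steps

r2: 0,1,2,3,4,5,6,7,8,9,10,11,12,13,14,15
r3: 4,4,4,4,4,4,4,4,4,4,4,4,4,4,4,4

steps = 8; useful = 82; efficiency = 82/128 = 41/64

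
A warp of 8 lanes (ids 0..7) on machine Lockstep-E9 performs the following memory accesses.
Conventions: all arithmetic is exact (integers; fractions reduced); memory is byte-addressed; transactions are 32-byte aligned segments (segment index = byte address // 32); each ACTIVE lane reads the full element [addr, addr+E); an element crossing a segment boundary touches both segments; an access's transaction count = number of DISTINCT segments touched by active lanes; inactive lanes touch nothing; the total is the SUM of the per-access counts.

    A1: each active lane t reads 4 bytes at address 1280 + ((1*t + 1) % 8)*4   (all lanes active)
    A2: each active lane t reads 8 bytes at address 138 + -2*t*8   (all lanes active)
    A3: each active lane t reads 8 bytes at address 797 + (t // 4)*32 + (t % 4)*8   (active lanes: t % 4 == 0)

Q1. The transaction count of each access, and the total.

A1: 1 transaction
A2: 5 transactions
A3: 3 transactions

Answer: 1,5,3; total 9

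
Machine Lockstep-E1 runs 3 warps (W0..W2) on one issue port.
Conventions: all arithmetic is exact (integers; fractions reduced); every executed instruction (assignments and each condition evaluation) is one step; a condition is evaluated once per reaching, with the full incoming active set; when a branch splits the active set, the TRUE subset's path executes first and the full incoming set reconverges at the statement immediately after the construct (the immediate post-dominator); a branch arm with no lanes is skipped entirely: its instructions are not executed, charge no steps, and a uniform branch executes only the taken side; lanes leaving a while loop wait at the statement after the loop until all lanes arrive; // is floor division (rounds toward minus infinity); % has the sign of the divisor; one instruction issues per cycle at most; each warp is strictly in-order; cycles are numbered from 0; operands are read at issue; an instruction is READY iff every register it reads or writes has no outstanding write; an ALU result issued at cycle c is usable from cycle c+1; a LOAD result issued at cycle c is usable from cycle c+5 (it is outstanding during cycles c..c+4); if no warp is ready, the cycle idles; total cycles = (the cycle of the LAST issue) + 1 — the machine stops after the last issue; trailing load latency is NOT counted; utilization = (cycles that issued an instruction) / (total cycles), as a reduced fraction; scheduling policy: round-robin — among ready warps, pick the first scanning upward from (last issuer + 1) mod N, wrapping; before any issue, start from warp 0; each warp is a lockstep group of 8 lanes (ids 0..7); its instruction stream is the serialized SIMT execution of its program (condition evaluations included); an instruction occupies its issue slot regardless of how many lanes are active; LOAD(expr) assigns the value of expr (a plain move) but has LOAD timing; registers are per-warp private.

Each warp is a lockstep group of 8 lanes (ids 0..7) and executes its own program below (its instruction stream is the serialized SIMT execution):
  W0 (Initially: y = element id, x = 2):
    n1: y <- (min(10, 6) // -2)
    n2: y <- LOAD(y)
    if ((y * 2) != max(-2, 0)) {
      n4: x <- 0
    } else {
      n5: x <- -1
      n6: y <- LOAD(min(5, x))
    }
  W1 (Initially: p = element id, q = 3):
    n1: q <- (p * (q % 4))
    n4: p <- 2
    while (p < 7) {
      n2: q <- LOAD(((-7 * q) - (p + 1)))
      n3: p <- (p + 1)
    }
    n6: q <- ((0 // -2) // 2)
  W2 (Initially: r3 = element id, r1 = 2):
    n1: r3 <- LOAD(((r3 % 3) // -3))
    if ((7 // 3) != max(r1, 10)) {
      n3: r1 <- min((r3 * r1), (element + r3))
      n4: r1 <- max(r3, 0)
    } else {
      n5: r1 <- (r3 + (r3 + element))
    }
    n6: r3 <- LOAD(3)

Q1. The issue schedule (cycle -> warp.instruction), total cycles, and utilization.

cycle 0: W0.I0
cycle 1: W1.I0
cycle 2: W2.I0
cycle 3: W0.I1
cycle 4: W1.I1
cycle 5: W2.I1
cycle 6: W1.I2
cycle 7: W2.I2
cycle 8: W0.I2
cycle 9: W1.I3
cycle 10: W2.I3
cycle 11: W0.I3
cycle 12: W1.I4
cycle 13: W2.I4
cycle 14: W1.I5
cycle 15: W1.I6
cycle 16: W1.I7
cycle 17: W1.I8
cycle 18: idle
cycle 19: idle
cycle 20: W1.I9
cycle 21: W1.I10
cycle 22: W1.I11
cycle 23: idle
cycle 24: idle
cycle 25: W1.I12
cycle 26: W1.I13
cycle 27: W1.I14
cycle 28: idle
cycle 29: idle
cycle 30: W1.I15
cycle 31: W1.I16
cycle 32: W1.I17
cycle 33: idle
cycle 34: idle
cycle 35: W1.I18

Answer: 36 cycles, utilization 7/9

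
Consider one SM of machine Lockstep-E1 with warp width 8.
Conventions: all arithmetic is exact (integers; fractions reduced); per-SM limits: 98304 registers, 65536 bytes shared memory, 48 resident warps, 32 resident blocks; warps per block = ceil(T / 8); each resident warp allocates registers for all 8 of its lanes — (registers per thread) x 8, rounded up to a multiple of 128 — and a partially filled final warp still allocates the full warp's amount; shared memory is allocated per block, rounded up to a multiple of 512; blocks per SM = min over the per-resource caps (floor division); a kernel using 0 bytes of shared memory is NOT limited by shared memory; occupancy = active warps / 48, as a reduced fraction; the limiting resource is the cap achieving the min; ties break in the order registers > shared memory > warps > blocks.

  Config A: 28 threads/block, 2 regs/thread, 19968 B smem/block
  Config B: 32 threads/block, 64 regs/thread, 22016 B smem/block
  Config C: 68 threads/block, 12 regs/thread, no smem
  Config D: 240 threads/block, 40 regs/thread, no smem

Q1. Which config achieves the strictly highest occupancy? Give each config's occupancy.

occupancies: A 1/4, B 1/6, C 15/16, D 5/8

Answer: C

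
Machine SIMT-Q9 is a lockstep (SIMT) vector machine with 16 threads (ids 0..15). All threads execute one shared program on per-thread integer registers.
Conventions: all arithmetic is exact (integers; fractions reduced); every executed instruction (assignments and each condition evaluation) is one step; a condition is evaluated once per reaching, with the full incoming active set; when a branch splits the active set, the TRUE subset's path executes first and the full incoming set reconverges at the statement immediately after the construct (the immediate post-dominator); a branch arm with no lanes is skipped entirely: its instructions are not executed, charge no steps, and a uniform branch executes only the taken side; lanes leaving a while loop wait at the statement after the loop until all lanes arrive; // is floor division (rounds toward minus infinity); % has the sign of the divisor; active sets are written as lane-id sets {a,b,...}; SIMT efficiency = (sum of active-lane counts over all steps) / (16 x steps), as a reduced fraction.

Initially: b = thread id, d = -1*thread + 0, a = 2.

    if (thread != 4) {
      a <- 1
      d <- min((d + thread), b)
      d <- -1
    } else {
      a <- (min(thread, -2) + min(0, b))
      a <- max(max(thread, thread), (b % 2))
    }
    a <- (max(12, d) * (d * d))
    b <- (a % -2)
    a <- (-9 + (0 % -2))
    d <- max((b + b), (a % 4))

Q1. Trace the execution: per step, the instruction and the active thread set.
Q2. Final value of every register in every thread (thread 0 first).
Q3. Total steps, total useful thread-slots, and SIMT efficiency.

step 0: eval (thread != 4)           {0,1,2,3,4,5,6,7,8,9,10,11,12,13,14,15}
step 1: a <- 1                       {0,1,2,3,5,6,7,8,9,10,11,12,13,14,15}
step 2: d <- min((d + thread), b)    {0,1,2,3,5,6,7,8,9,10,11,12,13,14,15}
step 3: d <- -1                      {0,1,2,3,5,6,7,8,9,10,11,12,13,14,15}
step 4: a <- (min(thread, -2) + min(0, b)) {4}
step 5: a <- max(max(thread, thread), (b % 2)) {4}
step 6: a <- (max(12, d) * (d * d))  {0,1,2,3,4,5,6,7,8,9,10,11,12,13,14,15}
step 7: b <- (a % -2)                {0,1,2,3,4,5,6,7,8,9,10,11,12,13,14,15}
step 8: a <- (-9 + (0 % -2))         {0,1,2,3,4,5,6,7,8,9,10,11,12,13,14,15}
step 9: d <- max((b + b), (a % 4))   {0,1,2,3,4,5,6,7,8,9,10,11,12,13,14,15}

Answer: 10 steps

b: 0,0,0,0,0,0,0,0,0,0,0,0,0,0,0,0
d: 3,3,3,3,3,3,3,3,3,3,3,3,3,3,3,3
a: -9,-9,-9,-9,-9,-9,-9,-9,-9,-9,-9,-9,-9,-9,-9,-9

steps = 10; useful = 127; efficiency = 127/160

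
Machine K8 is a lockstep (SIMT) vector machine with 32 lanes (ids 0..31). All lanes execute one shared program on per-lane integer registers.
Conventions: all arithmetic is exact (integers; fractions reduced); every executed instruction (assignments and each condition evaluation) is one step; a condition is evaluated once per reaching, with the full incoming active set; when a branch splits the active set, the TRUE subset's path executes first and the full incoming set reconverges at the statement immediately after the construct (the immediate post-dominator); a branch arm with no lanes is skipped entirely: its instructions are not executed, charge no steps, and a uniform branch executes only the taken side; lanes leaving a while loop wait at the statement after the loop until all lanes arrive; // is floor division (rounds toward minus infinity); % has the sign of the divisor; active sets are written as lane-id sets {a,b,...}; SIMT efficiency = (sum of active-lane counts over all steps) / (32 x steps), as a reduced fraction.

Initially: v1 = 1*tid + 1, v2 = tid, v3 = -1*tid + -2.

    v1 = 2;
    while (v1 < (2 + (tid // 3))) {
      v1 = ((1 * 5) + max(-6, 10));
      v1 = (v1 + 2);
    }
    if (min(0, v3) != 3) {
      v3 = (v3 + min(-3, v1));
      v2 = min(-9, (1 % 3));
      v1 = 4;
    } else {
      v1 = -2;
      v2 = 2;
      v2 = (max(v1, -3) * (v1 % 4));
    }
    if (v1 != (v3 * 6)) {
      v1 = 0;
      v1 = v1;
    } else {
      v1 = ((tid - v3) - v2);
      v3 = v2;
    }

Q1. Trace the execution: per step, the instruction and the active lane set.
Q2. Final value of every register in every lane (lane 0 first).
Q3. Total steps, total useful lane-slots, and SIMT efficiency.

step 0: v1 <- 2                      {0,1,2,3,4,5,6,7,8,9,10,11,12,13,14,15,16,17,18,19,20,21,22,23,24,25,26,27,28,29,30,31}
step 1: eval (v1 < (2 + (tid // 3))) {0,1,2,3,4,5,6,7,8,9,10,11,12,13,14,15,16,17,18,19,20,21,22,23,24,25,26,27,28,29,30,31}
step 2: v1 <- ((1 * 5) + max(-6, 10)) {3,4,5,6,7,8,9,10,11,12,13,14,15,16,17,18,19,20,21,22,23,24,25,26,27,28,29,30,31}
step 3: v1 <- (v1 + 2)               {3,4,5,6,7,8,9,10,11,12,13,14,15,16,17,18,19,20,21,22,23,24,25,26,27,28,29,30,31}
step 4: eval (v1 < (2 + (tid // 3))) {3,4,5,6,7,8,9,10,11,12,13,14,15,16,17,18,19,20,21,22,23,24,25,26,27,28,29,30,31}
step 5: eval (min(0, v3) != 3)       {0,1,2,3,4,5,6,7,8,9,10,11,12,13,14,15,16,17,18,19,20,21,22,23,24,25,26,27,28,29,30,31}
step 6: v3 <- (v3 + min(-3, v1))     {0,1,2,3,4,5,6,7,8,9,10,11,12,13,14,15,16,17,18,19,20,21,22,23,24,25,26,27,28,29,30,31}
step 7: v2 <- min(-9, (1 % 3))       {0,1,2,3,4,5,6,7,8,9,10,11,12,13,14,15,16,17,18,19,20,21,22,23,24,25,26,27,28,29,30,31}
step 8: v1 <- 4                      {0,1,2,3,4,5,6,7,8,9,10,11,12,13,14,15,16,17,18,19,20,21,22,23,24,25,26,27,28,29,30,31}
step 9: eval (v1 != (v3 * 6))        {0,1,2,3,4,5,6,7,8,9,10,11,12,13,14,15,16,17,18,19,20,21,22,23,24,25,26,27,28,29,30,31}
step 10: v1 <- 0                      {0,1,2,3,4,5,6,7,8,9,10,11,12,13,14,15,16,17,18,19,20,21,22,23,24,25,26,27,28,29,30,31}
step 11: v1 <- v1                     {0,1,2,3,4,5,6,7,8,9,10,11,12,13,14,15,16,17,18,19,20,21,22,23,24,25,26,27,28,29,30,31}

Answer: 12 steps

v1: 0,0,0,0,0,0,0,0,0,0,0,0,0,0,0,0,0,0,0,0,0,0,0,0,0,0,0,0,0,0,0,0
v2: -9,-9,-9,-9,-9,-9,-9,-9,-9,-9,-9,-9,-9,-9,-9,-9,-9,-9,-9,-9,-9,-9,-9,-9,-9,-9,-9,-9,-9,-9,-9,-9
v3: -5,-6,-7,-8,-9,-10,-11,-12,-13,-14,-15,-16,-17,-18,-19,-20,-21,-22,-23,-24,-25,-26,-27,-28,-29,-30,-31,-32,-33,-34,-35,-36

steps = 12; useful = 375; efficiency = 375/384 = 125/128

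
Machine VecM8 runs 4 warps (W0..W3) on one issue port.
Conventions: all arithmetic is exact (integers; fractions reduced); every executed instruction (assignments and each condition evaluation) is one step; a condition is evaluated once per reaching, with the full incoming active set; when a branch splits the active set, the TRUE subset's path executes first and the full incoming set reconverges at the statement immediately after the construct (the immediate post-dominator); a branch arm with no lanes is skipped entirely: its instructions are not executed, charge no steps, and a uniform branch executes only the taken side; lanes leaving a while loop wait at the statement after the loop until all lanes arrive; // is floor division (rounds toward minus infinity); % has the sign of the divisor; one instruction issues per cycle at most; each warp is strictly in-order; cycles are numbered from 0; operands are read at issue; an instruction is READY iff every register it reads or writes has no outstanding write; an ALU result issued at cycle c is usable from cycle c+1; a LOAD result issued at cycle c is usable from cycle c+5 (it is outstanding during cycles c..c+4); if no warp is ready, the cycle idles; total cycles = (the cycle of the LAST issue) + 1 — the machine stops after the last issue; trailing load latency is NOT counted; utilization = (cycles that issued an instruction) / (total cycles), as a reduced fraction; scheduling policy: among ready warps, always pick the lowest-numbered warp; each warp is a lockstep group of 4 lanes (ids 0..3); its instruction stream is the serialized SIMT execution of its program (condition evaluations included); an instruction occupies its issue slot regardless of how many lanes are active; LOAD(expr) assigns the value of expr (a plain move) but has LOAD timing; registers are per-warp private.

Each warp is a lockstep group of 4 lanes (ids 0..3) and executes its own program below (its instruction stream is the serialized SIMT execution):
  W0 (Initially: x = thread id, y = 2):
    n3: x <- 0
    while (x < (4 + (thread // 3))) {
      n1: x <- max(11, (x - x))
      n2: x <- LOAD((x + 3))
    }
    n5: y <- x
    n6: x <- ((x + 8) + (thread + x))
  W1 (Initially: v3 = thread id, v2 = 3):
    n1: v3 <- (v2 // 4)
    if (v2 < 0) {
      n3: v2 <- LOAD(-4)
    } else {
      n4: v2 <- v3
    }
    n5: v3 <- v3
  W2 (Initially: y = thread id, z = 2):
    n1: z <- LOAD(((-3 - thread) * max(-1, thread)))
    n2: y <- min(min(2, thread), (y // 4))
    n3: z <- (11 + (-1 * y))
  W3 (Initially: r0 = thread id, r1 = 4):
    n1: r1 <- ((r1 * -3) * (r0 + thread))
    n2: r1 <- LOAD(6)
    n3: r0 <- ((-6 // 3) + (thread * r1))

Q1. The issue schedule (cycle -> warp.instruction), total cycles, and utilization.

cycle 0: W0.I0
cycle 1: W0.I1
cycle 2: W0.I2
cycle 3: W0.I3
cycle 4: W1.I0
cycle 5: W1.I1
cycle 6: W1.I2
cycle 7: W1.I3
cycle 8: W0.I4
cycle 9: W0.I5
cycle 10: W0.I6
cycle 11: W2.I0
cycle 12: W2.I1
cycle 13: W3.I0
cycle 14: W3.I1
cycle 15: idle
cycle 16: W2.I2
cycle 17: idle
cycle 18: idle
cycle 19: W3.I2

Answer: 20 cycles, utilization 17/20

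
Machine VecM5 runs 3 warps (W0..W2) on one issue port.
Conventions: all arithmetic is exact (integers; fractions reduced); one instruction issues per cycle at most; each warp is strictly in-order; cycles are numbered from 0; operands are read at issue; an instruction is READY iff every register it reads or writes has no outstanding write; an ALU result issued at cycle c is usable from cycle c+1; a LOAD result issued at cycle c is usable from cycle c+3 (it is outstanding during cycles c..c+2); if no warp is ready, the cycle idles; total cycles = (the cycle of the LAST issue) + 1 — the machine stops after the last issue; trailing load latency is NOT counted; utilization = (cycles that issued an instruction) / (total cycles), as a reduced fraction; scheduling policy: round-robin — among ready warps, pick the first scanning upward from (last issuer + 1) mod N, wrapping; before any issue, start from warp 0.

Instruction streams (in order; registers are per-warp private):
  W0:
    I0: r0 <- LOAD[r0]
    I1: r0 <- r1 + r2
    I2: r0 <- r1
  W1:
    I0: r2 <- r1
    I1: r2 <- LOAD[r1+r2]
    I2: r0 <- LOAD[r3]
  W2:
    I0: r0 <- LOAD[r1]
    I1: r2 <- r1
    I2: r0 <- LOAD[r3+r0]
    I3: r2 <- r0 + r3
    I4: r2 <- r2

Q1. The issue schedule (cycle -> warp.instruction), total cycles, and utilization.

cycle 0: W0.I0
cycle 1: W1.I0
cycle 2: W2.I0
cycle 3: W0.I1
cycle 4: W1.I1
cycle 5: W2.I1
cycle 6: W0.I2
cycle 7: W1.I2
cycle 8: W2.I2
cycle 9: idle
cycle 10: idle
cycle 11: W2.I3
cycle 12: W2.I4

Answer: 13 cycles, utilization 11/13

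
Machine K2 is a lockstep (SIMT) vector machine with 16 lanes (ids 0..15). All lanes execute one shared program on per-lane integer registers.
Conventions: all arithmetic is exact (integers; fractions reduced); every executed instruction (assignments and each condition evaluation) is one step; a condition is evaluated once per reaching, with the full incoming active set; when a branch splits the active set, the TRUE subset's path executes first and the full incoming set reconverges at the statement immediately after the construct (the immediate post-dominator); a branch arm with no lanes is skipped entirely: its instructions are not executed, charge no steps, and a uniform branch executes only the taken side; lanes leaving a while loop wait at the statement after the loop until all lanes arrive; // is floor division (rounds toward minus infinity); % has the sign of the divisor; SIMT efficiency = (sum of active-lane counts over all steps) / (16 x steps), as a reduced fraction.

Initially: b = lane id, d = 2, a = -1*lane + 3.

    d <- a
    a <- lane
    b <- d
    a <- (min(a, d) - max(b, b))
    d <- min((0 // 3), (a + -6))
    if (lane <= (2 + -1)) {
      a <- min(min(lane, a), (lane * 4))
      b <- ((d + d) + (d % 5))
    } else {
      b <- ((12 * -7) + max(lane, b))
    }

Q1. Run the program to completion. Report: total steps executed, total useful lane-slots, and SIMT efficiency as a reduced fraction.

Answer: 9 steps, 114 useful, 19/24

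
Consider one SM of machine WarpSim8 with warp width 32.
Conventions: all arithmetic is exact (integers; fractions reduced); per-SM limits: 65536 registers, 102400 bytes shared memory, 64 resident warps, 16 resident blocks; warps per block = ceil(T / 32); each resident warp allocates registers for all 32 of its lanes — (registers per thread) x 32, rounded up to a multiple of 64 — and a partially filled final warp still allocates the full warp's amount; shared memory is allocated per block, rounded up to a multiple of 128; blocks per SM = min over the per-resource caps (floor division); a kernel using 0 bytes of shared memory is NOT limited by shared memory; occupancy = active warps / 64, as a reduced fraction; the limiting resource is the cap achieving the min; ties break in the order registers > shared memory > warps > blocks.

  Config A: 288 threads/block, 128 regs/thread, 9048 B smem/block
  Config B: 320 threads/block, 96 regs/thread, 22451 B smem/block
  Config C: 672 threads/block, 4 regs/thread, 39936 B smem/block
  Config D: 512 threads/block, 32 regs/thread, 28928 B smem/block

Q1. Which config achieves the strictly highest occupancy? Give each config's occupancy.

occupancies: A 9/64, B 5/16, C 21/32, D 3/4

Answer: D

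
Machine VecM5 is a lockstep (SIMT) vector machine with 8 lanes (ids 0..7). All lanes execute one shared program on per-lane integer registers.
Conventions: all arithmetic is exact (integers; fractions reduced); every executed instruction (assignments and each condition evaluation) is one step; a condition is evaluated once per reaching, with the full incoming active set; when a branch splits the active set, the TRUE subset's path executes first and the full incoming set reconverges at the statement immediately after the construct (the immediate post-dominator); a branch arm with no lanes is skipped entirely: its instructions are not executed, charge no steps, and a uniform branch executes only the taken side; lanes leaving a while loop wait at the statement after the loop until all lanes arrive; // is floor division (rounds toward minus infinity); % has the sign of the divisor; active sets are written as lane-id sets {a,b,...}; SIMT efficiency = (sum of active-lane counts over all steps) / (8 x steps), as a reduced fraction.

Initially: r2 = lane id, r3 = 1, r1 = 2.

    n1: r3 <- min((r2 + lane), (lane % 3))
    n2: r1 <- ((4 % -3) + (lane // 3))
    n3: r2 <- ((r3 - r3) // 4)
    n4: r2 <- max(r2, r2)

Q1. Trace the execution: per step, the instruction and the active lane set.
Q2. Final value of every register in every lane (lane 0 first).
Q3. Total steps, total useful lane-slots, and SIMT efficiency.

step 0: r3 <- min((r2 + lane), (lane % 3)) {0,1,2,3,4,5,6,7}
step 1: r1 <- ((4 % -3) + (lane // 3)) {0,1,2,3,4,5,6,7}
step 2: r2 <- ((r3 - r3) // 4)       {0,1,2,3,4,5,6,7}
step 3: r2 <- max(r2, r2)            {0,1,2,3,4,5,6,7}

Answer: 4 steps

r2: 0,0,0,0,0,0,0,0
r3: 0,1,2,0,1,2,0,1
r1: -2,-2,-2,-1,-1,-1,0,0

steps = 4; useful = 32; efficiency = 32/32 = 1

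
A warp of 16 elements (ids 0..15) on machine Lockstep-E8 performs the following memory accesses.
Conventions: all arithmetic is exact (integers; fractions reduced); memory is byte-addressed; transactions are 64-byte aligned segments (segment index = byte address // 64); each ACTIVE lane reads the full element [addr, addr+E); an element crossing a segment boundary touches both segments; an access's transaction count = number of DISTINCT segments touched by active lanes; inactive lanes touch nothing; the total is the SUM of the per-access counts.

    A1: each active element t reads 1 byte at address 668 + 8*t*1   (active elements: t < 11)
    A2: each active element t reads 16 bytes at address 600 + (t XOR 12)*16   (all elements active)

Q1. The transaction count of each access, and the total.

A1: 2 transactions
A2: 5 transactions

Answer: 2,5; total 7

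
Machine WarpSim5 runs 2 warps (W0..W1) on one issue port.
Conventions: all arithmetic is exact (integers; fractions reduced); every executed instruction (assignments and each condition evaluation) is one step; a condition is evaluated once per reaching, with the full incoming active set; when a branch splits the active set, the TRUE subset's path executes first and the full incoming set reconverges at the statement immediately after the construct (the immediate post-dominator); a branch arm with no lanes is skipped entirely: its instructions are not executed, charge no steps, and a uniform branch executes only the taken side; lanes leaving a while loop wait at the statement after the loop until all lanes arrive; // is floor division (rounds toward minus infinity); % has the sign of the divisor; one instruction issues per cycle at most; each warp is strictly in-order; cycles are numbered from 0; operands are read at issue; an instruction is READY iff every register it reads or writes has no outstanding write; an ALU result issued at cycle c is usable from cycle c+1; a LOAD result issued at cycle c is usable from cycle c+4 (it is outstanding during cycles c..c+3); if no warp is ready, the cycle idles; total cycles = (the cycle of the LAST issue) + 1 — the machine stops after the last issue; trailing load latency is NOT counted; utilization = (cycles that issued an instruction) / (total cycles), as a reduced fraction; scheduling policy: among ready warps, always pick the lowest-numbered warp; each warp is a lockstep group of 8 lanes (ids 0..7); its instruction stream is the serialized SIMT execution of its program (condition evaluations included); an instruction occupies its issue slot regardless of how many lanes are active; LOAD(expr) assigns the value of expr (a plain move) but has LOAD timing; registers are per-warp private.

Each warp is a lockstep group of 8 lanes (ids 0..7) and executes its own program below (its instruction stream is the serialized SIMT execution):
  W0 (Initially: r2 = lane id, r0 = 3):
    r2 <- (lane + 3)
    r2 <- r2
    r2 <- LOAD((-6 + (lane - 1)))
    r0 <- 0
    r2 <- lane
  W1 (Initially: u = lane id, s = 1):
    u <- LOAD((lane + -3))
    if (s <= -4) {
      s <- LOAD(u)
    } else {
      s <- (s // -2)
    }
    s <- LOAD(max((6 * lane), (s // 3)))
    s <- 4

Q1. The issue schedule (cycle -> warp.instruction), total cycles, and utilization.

cycle 0: W0.I0
cycle 1: W0.I1
cycle 2: W0.I2
cycle 3: W0.I3
cycle 4: W1.I0
cycle 5: W1.I1
cycle 6: W0.I4
cycle 7: W1.I2
cycle 8: W1.I3
cycle 9: idle
cycle 10: idle
cycle 11: idle
cycle 12: W1.I4

Answer: 13 cycles, utilization 10/13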